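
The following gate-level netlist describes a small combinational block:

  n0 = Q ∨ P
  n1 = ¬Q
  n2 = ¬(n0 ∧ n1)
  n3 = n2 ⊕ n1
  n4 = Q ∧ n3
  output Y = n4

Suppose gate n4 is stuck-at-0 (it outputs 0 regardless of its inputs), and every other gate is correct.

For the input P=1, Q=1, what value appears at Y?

0

Propagate with n4 forced: n0=1, n1=0, n2=1, n3=1, n4=0 [stuck-at-0].
So Y = 0. (Without the fault it would be 1.)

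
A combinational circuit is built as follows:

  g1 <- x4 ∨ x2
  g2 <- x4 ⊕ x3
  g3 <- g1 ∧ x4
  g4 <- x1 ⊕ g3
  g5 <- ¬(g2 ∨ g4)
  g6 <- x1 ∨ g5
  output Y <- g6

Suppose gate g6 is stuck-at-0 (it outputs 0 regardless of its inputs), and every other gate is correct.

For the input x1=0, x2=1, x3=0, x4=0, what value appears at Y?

0

Propagate with g6 forced: g1=1, g2=0, g3=0, g4=0, g5=1, g6=0 [stuck-at-0].
So Y = 0. (Without the fault it would be 1.)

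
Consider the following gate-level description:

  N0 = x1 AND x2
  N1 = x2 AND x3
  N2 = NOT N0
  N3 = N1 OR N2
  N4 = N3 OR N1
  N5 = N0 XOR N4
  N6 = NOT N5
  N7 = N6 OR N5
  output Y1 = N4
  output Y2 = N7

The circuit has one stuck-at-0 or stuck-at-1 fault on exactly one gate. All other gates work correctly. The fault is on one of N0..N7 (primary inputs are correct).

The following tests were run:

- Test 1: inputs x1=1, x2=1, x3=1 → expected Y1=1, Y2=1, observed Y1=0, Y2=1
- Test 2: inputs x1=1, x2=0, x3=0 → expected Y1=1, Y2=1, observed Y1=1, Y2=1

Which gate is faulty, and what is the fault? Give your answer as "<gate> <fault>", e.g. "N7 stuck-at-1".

N1 stuck-at-0

Fault-free values for test 1 (x1=1, x2=1, x3=1): N0=1, N1=1, N2=0, N3=1, N4=1, N5=0, N6=1, N7=1, giving Y1=1, Y2=1. Observed Y1=0, Y2=1.
Test 1: faults giving observed Y1=0, Y2=1 are {N1 stuck-at-0, N4 stuck-at-0}.
Test 2 (x1=1, x2=0, x3=0): fault-free N0=0, N1=0, N2=1, N3=1, N4=1, N5=1, N6=0, N7=1 → Y1=1, Y2=1; observed Y1=1, Y2=1. Eliminates N4 stuck-at-0.
Only N1 stuck-at-0 is consistent with every test.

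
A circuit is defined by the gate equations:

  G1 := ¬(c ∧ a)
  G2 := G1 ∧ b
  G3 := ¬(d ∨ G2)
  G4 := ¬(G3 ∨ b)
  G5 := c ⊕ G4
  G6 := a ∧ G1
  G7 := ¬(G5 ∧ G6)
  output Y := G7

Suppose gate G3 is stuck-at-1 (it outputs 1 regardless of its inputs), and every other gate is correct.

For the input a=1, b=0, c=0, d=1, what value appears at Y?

Propagate with G3 forced: G1=1, G2=0, G3=1 [stuck-at-1], G4=0, G5=0, G6=1, G7=1.
So Y = 1. (Without the fault it would be 0.)

1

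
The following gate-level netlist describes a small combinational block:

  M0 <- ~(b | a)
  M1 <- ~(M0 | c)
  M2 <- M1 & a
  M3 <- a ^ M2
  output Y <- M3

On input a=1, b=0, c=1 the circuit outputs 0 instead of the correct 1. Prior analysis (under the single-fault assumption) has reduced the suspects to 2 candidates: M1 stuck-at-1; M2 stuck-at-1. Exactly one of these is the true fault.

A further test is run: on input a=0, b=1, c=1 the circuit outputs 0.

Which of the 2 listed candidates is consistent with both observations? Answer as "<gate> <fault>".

Evaluate each candidate on input a=0, b=1, c=1:
  M1 stuck-at-1: M0=0, M1=1 [stuck-at-1], M2=0, M3=0 → 0 — matches
  M2 stuck-at-1: M0=0, M1=0, M2=1 [stuck-at-1], M3=1 → 1 — eliminated
Only M1 stuck-at-1 reproduces the observed 0.

M1 stuck-at-1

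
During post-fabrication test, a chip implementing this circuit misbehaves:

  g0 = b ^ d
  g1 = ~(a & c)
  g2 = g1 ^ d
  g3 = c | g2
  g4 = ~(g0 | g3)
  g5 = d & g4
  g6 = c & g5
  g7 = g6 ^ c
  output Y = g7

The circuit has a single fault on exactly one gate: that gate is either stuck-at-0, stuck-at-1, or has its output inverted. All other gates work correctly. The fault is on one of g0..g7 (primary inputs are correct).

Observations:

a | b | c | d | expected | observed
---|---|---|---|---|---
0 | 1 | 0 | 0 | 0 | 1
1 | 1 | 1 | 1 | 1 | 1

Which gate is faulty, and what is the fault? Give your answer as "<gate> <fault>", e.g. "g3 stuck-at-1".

g7 stuck-at-1

Fault-free values for test 1 (a=0, b=1, c=0, d=0): g0=1, g1=1, g2=1, g3=1, g4=0, g5=0, g6=0, g7=0, giving Y=0. Observed 1.
Test 1: faults giving observed 1 are {g6 stuck-at-1, g6 inverted output, g7 stuck-at-1, g7 inverted output}.
Test 2 (a=1, b=1, c=1, d=1): fault-free g0=0, g1=0, g2=1, g3=1, g4=0, g5=0, g6=0, g7=1 → 1; observed 1. Eliminates g6 stuck-at-1, g6 inverted output, g7 inverted output.
Only g7 stuck-at-1 is consistent with every test.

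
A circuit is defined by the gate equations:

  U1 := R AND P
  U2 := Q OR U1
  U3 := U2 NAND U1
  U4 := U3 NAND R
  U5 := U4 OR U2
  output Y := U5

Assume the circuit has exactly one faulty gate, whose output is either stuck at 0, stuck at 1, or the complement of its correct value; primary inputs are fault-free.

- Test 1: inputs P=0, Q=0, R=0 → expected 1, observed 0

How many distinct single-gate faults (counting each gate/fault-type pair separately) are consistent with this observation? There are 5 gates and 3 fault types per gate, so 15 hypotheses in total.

4

Fault-free: U1=0, U2=0, U3=1, U4=1, U5=1 → 1. Observed 0.
  U1: none of the 3 fault types match ✗
  U2: none of the 3 fault types match ✗
  U3: none of the 3 fault types match ✗
  U4: stuck-at-0, inverted output ✓; others ✗
  U5: stuck-at-0, inverted output ✓; others ✗
Consistent faults: {U4 stuck-at-0, U4 inverted output, U5 stuck-at-0, U5 inverted output} — 4 in all.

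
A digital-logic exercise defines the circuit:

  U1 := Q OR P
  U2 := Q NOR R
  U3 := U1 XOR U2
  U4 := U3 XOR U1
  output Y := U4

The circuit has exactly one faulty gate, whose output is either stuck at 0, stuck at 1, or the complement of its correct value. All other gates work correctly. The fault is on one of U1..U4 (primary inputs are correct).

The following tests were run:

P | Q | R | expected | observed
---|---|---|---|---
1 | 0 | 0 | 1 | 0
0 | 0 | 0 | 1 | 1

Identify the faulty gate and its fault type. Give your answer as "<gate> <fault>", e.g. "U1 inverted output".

Fault-free values for test 1 (P=1, Q=0, R=0): U1=1, U2=1, U3=0, U4=1, giving Y=1. Observed 0.
Test 1: faults giving observed 0 are {U2 stuck-at-0, U2 inverted output, U3 stuck-at-1, U3 inverted output, U4 stuck-at-0, U4 inverted output}.
Test 2 (P=0, Q=0, R=0): fault-free U1=0, U2=1, U3=1, U4=1 → 1; observed 1. Eliminates U2 stuck-at-0, U2 inverted output, U3 inverted output, U4 stuck-at-0, U4 inverted output.
Only U3 stuck-at-1 is consistent with every test.

U3 stuck-at-1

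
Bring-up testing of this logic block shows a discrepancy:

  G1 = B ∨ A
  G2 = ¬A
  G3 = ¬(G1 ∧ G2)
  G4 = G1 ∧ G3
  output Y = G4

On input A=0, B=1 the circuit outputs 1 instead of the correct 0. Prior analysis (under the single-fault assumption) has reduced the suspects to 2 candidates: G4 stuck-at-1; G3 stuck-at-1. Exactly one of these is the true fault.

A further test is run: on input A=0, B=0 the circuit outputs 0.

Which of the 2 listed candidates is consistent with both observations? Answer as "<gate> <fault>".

Evaluate each candidate on input A=0, B=0:
  G4 stuck-at-1: G1=0, G2=1, G3=1, G4=1 [stuck-at-1] → 1 — eliminated
  G3 stuck-at-1: G1=0, G2=1, G3=1 [stuck-at-1], G4=0 → 0 — matches
Only G3 stuck-at-1 reproduces the observed 0.

G3 stuck-at-1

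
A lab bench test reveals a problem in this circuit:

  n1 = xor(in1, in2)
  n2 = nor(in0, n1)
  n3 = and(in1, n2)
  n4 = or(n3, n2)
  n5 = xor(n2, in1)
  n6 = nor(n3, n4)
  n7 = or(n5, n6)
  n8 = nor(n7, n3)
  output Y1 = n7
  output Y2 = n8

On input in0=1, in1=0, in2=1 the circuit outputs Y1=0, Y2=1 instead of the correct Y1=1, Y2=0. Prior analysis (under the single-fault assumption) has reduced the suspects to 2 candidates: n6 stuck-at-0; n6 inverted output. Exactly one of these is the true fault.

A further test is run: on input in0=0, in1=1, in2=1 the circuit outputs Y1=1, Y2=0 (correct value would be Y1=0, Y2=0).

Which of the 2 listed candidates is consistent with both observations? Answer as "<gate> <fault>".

Evaluate each candidate on input in0=0, in1=1, in2=1:
  n6 stuck-at-0: n1=0, n2=1, n3=1, n4=1, n5=0, n6=0 [stuck-at-0], n7=0, n8=0 → Y1=0, Y2=0 — eliminated
  n6 inverted output: n1=0, n2=1, n3=1, n4=1, n5=0, n6=1 [inverted output], n7=1, n8=0 → Y1=1, Y2=0 — matches
Only n6 inverted output reproduces the observed Y1=1, Y2=0.

n6 inverted output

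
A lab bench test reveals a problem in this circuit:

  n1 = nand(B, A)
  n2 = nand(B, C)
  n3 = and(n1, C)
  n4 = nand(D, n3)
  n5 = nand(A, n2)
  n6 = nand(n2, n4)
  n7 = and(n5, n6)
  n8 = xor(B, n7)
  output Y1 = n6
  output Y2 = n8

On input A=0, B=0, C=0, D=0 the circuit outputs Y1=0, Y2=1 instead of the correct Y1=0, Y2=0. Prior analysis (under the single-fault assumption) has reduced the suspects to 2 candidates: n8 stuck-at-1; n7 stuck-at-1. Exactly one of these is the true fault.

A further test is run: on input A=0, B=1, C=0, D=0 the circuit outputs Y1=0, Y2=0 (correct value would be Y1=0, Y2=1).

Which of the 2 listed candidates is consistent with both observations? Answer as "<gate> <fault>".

n7 stuck-at-1

Evaluate each candidate on input A=0, B=1, C=0, D=0:
  n8 stuck-at-1: n1=1, n2=1, n3=0, n4=1, n5=1, n6=0, n7=0, n8=1 [stuck-at-1] → Y1=0, Y2=1 — eliminated
  n7 stuck-at-1: n1=1, n2=1, n3=0, n4=1, n5=1, n6=0, n7=1 [stuck-at-1], n8=0 → Y1=0, Y2=0 — matches
Only n7 stuck-at-1 reproduces the observed Y1=0, Y2=0.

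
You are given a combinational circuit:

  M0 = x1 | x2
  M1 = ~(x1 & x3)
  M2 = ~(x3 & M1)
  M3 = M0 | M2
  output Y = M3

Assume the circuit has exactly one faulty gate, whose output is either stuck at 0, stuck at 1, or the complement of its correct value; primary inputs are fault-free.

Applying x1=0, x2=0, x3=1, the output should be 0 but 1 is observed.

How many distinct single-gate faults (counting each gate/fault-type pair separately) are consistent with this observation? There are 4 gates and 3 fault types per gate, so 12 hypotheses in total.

8

Fault-free: M0=0, M1=1, M2=0, M3=0 → 0. Observed 1.
  M0 stuck-at-0: output 0 ✗
  M0 stuck-at-1: output 1 ✓
  M0 inverted output: output 1 ✓
  M1 stuck-at-0: output 1 ✓
  M1 stuck-at-1: output 0 ✗
  M1 inverted output: output 1 ✓
  M2 stuck-at-0: output 0 ✗
  M2 stuck-at-1: output 1 ✓
  M2 inverted output: output 1 ✓
  M3 stuck-at-0: output 0 ✗
  M3 stuck-at-1: output 1 ✓
  M3 inverted output: output 1 ✓
Consistent faults: {M0 stuck-at-1, M0 inverted output, M1 stuck-at-0, M1 inverted output, M2 stuck-at-1, M2 inverted output, M3 stuck-at-1, M3 inverted output} — 8 in all.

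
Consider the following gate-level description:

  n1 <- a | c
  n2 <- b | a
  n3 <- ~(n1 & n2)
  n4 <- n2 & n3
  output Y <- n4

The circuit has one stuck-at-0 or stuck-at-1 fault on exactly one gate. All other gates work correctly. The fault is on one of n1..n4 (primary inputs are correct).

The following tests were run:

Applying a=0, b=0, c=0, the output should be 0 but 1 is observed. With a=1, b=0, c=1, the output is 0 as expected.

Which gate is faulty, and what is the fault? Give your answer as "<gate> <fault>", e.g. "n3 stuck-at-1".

n2 stuck-at-1

Fault-free values for test 1 (a=0, b=0, c=0): n1=0, n2=0, n3=1, n4=0, giving Y=0. Observed 1.
Test 1: faults giving observed 1 are {n2 stuck-at-1, n4 stuck-at-1}.
Test 2 (a=1, b=0, c=1): fault-free n1=1, n2=1, n3=0, n4=0 → 0; observed 0. Eliminates n4 stuck-at-1.
Only n2 stuck-at-1 is consistent with every test.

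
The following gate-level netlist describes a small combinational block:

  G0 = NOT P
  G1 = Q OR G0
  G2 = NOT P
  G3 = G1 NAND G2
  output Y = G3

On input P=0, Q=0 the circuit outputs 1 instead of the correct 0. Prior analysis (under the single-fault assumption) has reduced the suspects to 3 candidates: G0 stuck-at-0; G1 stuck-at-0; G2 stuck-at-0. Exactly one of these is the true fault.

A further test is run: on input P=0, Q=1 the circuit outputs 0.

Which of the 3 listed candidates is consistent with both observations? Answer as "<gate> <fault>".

G0 stuck-at-0

Evaluate each candidate on input P=0, Q=1:
  G0 stuck-at-0: G0=0 [stuck-at-0], G1=1, G2=1, G3=0 → 0 — matches
  G1 stuck-at-0: G0=1, G1=0 [stuck-at-0], G2=1, G3=1 → 1 — eliminated
  G2 stuck-at-0: G0=1, G1=1, G2=0 [stuck-at-0], G3=1 → 1 — eliminated
Only G0 stuck-at-0 reproduces the observed 0.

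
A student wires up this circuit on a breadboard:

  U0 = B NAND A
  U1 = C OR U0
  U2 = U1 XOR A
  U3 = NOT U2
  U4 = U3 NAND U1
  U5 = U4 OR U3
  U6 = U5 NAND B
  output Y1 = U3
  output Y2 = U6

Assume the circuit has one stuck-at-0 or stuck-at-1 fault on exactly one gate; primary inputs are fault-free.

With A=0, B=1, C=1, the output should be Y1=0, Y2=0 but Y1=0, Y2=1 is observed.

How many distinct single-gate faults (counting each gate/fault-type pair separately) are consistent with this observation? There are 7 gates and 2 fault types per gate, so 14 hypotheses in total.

3

Fault-free: U0=1, U1=1, U2=1, U3=0, U4=1, U5=1, U6=0 → Y1=0, Y2=0. Observed Y1=0, Y2=1.
  U0 stuck-at-0: output Y1=0, Y2=0 ✗
  U0 stuck-at-1: output Y1=0, Y2=0 ✗
  U1 stuck-at-0: output Y1=1, Y2=0 ✗
  U1 stuck-at-1: output Y1=0, Y2=0 ✗
  U2 stuck-at-0: output Y1=1, Y2=0 ✗
  U2 stuck-at-1: output Y1=0, Y2=0 ✗
  U3 stuck-at-0: output Y1=0, Y2=0 ✗
  U3 stuck-at-1: output Y1=1, Y2=0 ✗
  U4 stuck-at-0: output Y1=0, Y2=1 ✓
  U4 stuck-at-1: output Y1=0, Y2=0 ✗
  U5 stuck-at-0: output Y1=0, Y2=1 ✓
  U5 stuck-at-1: output Y1=0, Y2=0 ✗
  U6 stuck-at-0: output Y1=0, Y2=0 ✗
  U6 stuck-at-1: output Y1=0, Y2=1 ✓
Consistent faults: {U4 stuck-at-0, U5 stuck-at-0, U6 stuck-at-1} — 3 in all.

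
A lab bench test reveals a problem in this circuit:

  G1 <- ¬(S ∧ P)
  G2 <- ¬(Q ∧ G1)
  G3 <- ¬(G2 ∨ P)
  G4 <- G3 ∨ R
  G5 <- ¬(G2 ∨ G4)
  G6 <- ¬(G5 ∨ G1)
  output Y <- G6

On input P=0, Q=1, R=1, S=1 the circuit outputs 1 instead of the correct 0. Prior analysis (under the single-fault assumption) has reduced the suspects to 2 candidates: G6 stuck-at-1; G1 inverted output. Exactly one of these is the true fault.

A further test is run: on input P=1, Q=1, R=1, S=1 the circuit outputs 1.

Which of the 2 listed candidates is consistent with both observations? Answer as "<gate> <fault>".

G6 stuck-at-1

Evaluate each candidate on input P=1, Q=1, R=1, S=1:
  G6 stuck-at-1: G1=0, G2=1, G3=0, G4=1, G5=0, G6=1 [stuck-at-1] → 1 — matches
  G1 inverted output: G1=1 [inverted output], G2=0, G3=0, G4=1, G5=0, G6=0 → 0 — eliminated
Only G6 stuck-at-1 reproduces the observed 1.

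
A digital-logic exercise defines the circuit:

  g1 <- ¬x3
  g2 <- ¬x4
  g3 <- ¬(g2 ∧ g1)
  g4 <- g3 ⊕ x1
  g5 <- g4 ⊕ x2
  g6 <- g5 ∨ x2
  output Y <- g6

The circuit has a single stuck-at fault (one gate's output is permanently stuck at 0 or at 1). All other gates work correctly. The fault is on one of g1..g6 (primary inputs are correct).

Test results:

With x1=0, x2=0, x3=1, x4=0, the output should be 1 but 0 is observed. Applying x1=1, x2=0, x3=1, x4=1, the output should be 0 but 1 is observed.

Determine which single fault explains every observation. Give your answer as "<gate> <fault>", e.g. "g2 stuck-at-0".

g3 stuck-at-0

Fault-free values for test 1 (x1=0, x2=0, x3=1, x4=0): g1=0, g2=1, g3=1, g4=1, g5=1, g6=1, giving Y=1. Observed 0.
Test 1: faults giving observed 0 are {g1 stuck-at-1, g3 stuck-at-0, g4 stuck-at-0, g5 stuck-at-0, g6 stuck-at-0}.
Test 2 (x1=1, x2=0, x3=1, x4=1): fault-free g1=0, g2=0, g3=1, g4=0, g5=0, g6=0 → 0; observed 1. Eliminates g1 stuck-at-1, g4 stuck-at-0, g5 stuck-at-0, g6 stuck-at-0.
Only g3 stuck-at-0 is consistent with every test.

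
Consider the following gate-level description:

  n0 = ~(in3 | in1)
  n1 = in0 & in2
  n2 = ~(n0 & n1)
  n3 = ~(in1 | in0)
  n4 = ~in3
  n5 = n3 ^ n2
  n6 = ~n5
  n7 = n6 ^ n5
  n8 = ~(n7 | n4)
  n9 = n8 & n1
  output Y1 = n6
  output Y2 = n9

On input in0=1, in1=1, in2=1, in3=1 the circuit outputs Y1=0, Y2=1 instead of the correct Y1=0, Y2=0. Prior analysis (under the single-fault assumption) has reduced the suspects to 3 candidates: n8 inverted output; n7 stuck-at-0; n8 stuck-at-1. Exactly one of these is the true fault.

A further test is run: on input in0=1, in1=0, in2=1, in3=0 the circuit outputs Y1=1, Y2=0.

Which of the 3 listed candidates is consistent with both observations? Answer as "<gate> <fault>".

Evaluate each candidate on input in0=1, in1=0, in2=1, in3=0:
  n8 inverted output: n0=1, n1=1, n2=0, n3=0, n4=1, n5=0, n6=1, n7=1, n8=1 [inverted output], n9=1 → Y1=1, Y2=1 — eliminated
  n7 stuck-at-0: n0=1, n1=1, n2=0, n3=0, n4=1, n5=0, n6=1, n7=0 [stuck-at-0], n8=0, n9=0 → Y1=1, Y2=0 — matches
  n8 stuck-at-1: n0=1, n1=1, n2=0, n3=0, n4=1, n5=0, n6=1, n7=1, n8=1 [stuck-at-1], n9=1 → Y1=1, Y2=1 — eliminated
Only n7 stuck-at-0 reproduces the observed Y1=1, Y2=0.

n7 stuck-at-0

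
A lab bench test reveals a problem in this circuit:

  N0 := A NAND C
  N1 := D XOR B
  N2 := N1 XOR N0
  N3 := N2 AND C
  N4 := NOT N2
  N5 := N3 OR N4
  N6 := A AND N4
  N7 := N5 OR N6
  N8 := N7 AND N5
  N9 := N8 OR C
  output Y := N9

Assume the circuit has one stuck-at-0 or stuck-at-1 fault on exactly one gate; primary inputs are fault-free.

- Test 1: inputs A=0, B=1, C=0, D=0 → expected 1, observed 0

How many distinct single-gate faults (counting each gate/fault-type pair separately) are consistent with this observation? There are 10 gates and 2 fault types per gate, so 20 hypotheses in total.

8

Fault-free: N0=1, N1=1, N2=0, N3=0, N4=1, N5=1, N6=0, N7=1, N8=1, N9=1 → 1. Observed 0.
  N0: stuck-at-0 ✓; others ✗
  N1: stuck-at-0 ✓; others ✗
  N2: stuck-at-1 ✓; others ✗
  N3: none of the 2 fault types match ✗
  N4: stuck-at-0 ✓; others ✗
  N5: stuck-at-0 ✓; others ✗
  N6: none of the 2 fault types match ✗
  N7: stuck-at-0 ✓; others ✗
  N8: stuck-at-0 ✓; others ✗
  N9: stuck-at-0 ✓; others ✗
Consistent faults: {N0 stuck-at-0, N1 stuck-at-0, N2 stuck-at-1, N4 stuck-at-0, N5 stuck-at-0, N7 stuck-at-0, N8 stuck-at-0, N9 stuck-at-0} — 8 in all.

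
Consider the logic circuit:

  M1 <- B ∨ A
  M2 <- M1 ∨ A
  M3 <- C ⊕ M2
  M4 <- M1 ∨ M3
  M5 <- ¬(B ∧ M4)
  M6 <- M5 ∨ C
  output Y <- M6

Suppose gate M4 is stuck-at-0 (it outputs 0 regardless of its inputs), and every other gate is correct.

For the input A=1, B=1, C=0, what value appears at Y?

Propagate with M4 forced: M1=1, M2=1, M3=1, M4=0 [stuck-at-0], M5=1, M6=1.
So Y = 1. (Without the fault it would be 0.)

1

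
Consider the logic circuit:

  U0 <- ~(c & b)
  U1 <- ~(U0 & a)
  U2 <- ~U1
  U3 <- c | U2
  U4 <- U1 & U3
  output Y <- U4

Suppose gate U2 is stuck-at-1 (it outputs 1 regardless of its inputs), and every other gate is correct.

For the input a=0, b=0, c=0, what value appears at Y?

1

Propagate with U2 forced: U0=1, U1=1, U2=1 [stuck-at-1], U3=1, U4=1.
So Y = 1. (Without the fault it would be 0.)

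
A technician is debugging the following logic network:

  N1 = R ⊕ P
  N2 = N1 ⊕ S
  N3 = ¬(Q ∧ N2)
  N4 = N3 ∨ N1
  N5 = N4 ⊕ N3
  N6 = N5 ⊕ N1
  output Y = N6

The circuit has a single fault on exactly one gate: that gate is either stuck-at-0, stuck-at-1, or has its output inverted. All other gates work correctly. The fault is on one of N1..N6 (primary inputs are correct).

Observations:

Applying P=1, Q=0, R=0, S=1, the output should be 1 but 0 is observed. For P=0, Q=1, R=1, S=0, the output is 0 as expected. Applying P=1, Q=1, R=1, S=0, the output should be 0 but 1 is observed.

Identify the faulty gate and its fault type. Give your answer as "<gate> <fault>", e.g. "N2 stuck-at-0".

N5 stuck-at-1

Fault-free values for test 1 (P=1, Q=0, R=0, S=1): N1=1, N2=0, N3=1, N4=1, N5=0, N6=1, giving Y=1. Observed 0.
Test 1: faults giving observed 0 are {N1 stuck-at-0, N1 inverted output, N3 stuck-at-0, N3 inverted output, N4 stuck-at-0, N4 inverted output, N5 stuck-at-1, N5 inverted output, N6 stuck-at-0, N6 inverted output}.
Test 2 (P=0, Q=1, R=1, S=0): fault-free N1=1, N2=1, N3=0, N4=1, N5=1, N6=0 → 0; observed 0. Eliminates N3 inverted output, N4 stuck-at-0, N4 inverted output, N5 inverted output, N6 inverted output.
Test 3 (P=1, Q=1, R=1, S=0): fault-free N1=0, N2=0, N3=1, N4=1, N5=0, N6=0 → 0; observed 1. Eliminates N1 stuck-at-0, N1 inverted output, N3 stuck-at-0, N6 stuck-at-0.
Only N5 stuck-at-1 is consistent with every test.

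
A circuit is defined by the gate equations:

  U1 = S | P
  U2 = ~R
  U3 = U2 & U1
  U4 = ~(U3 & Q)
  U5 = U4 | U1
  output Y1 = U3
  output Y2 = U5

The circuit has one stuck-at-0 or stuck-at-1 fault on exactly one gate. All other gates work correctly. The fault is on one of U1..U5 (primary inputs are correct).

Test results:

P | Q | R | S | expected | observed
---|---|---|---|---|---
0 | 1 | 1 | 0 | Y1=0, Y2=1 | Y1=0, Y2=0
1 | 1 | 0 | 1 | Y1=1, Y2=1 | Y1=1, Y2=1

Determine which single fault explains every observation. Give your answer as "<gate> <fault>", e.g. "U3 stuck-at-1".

Fault-free values for test 1 (P=0, Q=1, R=1, S=0): U1=0, U2=0, U3=0, U4=1, U5=1, giving Y1=0, Y2=1. Observed Y1=0, Y2=0.
Test 1: faults giving observed Y1=0, Y2=0 are {U4 stuck-at-0, U5 stuck-at-0}.
Test 2 (P=1, Q=1, R=0, S=1): fault-free U1=1, U2=1, U3=1, U4=0, U5=1 → Y1=1, Y2=1; observed Y1=1, Y2=1. Eliminates U5 stuck-at-0.
Only U4 stuck-at-0 is consistent with every test.

U4 stuck-at-0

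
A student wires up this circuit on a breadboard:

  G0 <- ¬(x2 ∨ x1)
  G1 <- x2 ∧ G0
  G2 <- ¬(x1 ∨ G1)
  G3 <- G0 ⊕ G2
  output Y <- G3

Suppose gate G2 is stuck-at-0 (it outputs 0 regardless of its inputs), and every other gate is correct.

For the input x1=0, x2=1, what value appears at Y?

0

Propagate with G2 forced: G0=0, G1=0, G2=0 [stuck-at-0], G3=0.
So Y = 0. (Without the fault it would be 1.)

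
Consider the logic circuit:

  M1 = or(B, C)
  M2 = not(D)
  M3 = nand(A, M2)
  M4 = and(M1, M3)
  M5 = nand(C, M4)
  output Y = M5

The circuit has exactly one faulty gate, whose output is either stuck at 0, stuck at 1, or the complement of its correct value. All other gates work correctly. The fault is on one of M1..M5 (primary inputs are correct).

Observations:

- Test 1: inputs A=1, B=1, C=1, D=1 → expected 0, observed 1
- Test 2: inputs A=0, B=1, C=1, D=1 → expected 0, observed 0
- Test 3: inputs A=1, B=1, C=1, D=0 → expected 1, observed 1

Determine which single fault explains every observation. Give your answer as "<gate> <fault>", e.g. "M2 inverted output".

Fault-free values for test 1 (A=1, B=1, C=1, D=1): M1=1, M2=0, M3=1, M4=1, M5=0, giving Y=0. Observed 1.
Test 1: faults giving observed 1 are {M1 stuck-at-0, M1 inverted output, M2 stuck-at-1, M2 inverted output, M3 stuck-at-0, M3 inverted output, M4 stuck-at-0, M4 inverted output, M5 stuck-at-1, M5 inverted output}.
Test 2 (A=0, B=1, C=1, D=1): fault-free M1=1, M2=0, M3=1, M4=1, M5=0 → 0; observed 0. Eliminates M1 stuck-at-0, M1 inverted output, M3 stuck-at-0, M3 inverted output, M4 stuck-at-0, M4 inverted output, M5 stuck-at-1, M5 inverted output.
Test 3 (A=1, B=1, C=1, D=0): fault-free M1=1, M2=1, M3=0, M4=0, M5=1 → 1; observed 1. Eliminates M2 inverted output.
Only M2 stuck-at-1 is consistent with every test.

M2 stuck-at-1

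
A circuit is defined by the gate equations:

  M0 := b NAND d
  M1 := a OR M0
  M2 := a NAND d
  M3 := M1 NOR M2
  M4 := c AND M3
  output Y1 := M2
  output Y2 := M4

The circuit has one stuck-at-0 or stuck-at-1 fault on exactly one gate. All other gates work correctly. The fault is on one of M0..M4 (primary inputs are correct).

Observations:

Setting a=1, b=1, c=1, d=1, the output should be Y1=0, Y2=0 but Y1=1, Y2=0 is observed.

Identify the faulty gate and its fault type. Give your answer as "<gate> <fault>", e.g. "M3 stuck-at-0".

M2 stuck-at-1

Fault-free values for test 1 (a=1, b=1, c=1, d=1): M0=0, M1=1, M2=0, M3=0, M4=0, giving Y1=0, Y2=0. Observed Y1=1, Y2=0.
Test 1: faults giving observed Y1=1, Y2=0 are {M2 stuck-at-1}.
Only M2 stuck-at-1 is consistent with every test.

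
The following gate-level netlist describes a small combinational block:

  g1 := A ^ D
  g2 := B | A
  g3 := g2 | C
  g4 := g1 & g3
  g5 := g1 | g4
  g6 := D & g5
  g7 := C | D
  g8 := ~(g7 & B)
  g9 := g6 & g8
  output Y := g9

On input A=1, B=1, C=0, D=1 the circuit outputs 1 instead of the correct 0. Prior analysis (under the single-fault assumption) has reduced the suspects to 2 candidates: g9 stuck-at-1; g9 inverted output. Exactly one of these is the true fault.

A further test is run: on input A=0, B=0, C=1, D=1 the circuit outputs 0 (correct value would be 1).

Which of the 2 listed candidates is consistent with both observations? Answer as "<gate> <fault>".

g9 inverted output

Evaluate each candidate on input A=0, B=0, C=1, D=1:
  g9 stuck-at-1: g1=1, g2=0, g3=1, g4=1, g5=1, g6=1, g7=1, g8=1, g9=1 [stuck-at-1] → 1 — eliminated
  g9 inverted output: g1=1, g2=0, g3=1, g4=1, g5=1, g6=1, g7=1, g8=1, g9=0 [inverted output] → 0 — matches
Only g9 inverted output reproduces the observed 0.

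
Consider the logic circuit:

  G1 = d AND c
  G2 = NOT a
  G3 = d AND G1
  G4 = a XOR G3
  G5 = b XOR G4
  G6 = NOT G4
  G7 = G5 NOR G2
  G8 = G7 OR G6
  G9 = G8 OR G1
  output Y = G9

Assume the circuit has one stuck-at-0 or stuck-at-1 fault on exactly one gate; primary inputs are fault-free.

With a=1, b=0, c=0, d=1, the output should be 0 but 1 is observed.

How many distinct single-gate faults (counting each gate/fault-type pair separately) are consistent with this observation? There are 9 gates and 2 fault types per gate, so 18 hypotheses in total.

8

Fault-free: G1=0, G2=0, G3=0, G4=1, G5=1, G6=0, G7=0, G8=0, G9=0 → 0. Observed 1.
  G1: stuck-at-1 ✓; others ✗
  G2: none of the 2 fault types match ✗
  G3: stuck-at-1 ✓; others ✗
  G4: stuck-at-0 ✓; others ✗
  G5: stuck-at-0 ✓; others ✗
  G6: stuck-at-1 ✓; others ✗
  G7: stuck-at-1 ✓; others ✗
  G8: stuck-at-1 ✓; others ✗
  G9: stuck-at-1 ✓; others ✗
Consistent faults: {G1 stuck-at-1, G3 stuck-at-1, G4 stuck-at-0, G5 stuck-at-0, G6 stuck-at-1, G7 stuck-at-1, G8 stuck-at-1, G9 stuck-at-1} — 8 in all.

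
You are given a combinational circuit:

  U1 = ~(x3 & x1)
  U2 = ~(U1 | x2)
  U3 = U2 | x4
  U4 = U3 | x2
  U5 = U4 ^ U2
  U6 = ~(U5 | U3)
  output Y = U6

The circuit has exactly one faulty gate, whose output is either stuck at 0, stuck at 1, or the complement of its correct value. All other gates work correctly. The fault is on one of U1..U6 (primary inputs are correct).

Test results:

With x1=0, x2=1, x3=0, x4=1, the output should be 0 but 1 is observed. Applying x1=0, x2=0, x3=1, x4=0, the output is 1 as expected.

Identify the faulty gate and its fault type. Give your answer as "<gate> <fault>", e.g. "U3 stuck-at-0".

U6 stuck-at-1

Fault-free values for test 1 (x1=0, x2=1, x3=0, x4=1): U1=1, U2=0, U3=1, U4=1, U5=1, U6=0, giving Y=0. Observed 1.
Test 1: faults giving observed 1 are {U6 stuck-at-1, U6 inverted output}.
Test 2 (x1=0, x2=0, x3=1, x4=0): fault-free U1=1, U2=0, U3=0, U4=0, U5=0, U6=1 → 1; observed 1. Eliminates U6 inverted output.
Only U6 stuck-at-1 is consistent with every test.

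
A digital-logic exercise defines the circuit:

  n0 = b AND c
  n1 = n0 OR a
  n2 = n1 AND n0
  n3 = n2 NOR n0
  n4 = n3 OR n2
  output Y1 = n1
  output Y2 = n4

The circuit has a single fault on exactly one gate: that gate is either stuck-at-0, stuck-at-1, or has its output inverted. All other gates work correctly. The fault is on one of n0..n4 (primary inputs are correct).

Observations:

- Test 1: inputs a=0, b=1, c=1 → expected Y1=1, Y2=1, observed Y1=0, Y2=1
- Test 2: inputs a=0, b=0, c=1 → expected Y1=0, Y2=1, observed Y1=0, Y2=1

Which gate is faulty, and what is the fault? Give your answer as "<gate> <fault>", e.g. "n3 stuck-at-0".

n0 stuck-at-0

Fault-free values for test 1 (a=0, b=1, c=1): n0=1, n1=1, n2=1, n3=0, n4=1, giving Y1=1, Y2=1. Observed Y1=0, Y2=1.
Test 1: faults giving observed Y1=0, Y2=1 are {n0 stuck-at-0, n0 inverted output}.
Test 2 (a=0, b=0, c=1): fault-free n0=0, n1=0, n2=0, n3=1, n4=1 → Y1=0, Y2=1; observed Y1=0, Y2=1. Eliminates n0 inverted output.
Only n0 stuck-at-0 is consistent with every test.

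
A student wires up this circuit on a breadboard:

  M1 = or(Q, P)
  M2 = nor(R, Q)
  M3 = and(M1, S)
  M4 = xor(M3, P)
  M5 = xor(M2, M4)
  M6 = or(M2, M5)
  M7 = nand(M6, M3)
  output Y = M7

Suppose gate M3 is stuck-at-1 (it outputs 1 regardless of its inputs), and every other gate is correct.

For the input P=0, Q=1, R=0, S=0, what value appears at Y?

Propagate with M3 forced: M1=1, M2=0, M3=1 [stuck-at-1], M4=1, M5=1, M6=1, M7=0.
So Y = 0. (Without the fault it would be 1.)

0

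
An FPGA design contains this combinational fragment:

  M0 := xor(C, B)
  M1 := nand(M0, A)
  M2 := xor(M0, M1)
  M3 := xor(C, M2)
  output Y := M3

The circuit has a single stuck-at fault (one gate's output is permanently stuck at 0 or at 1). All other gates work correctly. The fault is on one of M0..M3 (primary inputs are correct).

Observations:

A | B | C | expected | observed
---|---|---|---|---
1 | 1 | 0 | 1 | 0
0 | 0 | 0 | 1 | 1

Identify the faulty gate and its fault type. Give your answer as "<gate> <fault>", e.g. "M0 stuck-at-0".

Fault-free values for test 1 (A=1, B=1, C=0): M0=1, M1=0, M2=1, M3=1, giving Y=1. Observed 0.
Test 1: faults giving observed 0 are {M1 stuck-at-1, M2 stuck-at-0, M3 stuck-at-0}.
Test 2 (A=0, B=0, C=0): fault-free M0=0, M1=1, M2=1, M3=1 → 1; observed 1. Eliminates M2 stuck-at-0, M3 stuck-at-0.
Only M1 stuck-at-1 is consistent with every test.

M1 stuck-at-1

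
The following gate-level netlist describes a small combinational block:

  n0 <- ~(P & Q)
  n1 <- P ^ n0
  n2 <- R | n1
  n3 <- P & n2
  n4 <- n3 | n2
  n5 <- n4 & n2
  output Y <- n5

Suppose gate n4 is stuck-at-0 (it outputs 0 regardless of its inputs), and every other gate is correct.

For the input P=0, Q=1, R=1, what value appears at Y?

Propagate with n4 forced: n0=1, n1=1, n2=1, n3=0, n4=0 [stuck-at-0], n5=0.
So Y = 0. (Without the fault it would be 1.)

0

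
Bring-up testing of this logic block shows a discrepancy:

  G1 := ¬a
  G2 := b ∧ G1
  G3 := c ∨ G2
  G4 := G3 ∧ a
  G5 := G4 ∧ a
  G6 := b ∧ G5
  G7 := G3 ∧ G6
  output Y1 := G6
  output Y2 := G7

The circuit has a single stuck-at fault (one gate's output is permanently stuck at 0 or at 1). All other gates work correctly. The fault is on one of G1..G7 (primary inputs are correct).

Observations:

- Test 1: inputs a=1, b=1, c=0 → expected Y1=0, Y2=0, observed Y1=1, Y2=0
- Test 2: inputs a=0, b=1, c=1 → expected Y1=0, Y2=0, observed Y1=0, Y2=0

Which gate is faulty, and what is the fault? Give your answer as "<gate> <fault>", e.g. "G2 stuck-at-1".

Fault-free values for test 1 (a=1, b=1, c=0): G1=0, G2=0, G3=0, G4=0, G5=0, G6=0, G7=0, giving Y1=0, Y2=0. Observed Y1=1, Y2=0.
Test 1: faults giving observed Y1=1, Y2=0 are {G4 stuck-at-1, G5 stuck-at-1, G6 stuck-at-1}.
Test 2 (a=0, b=1, c=1): fault-free G1=1, G2=1, G3=1, G4=0, G5=0, G6=0, G7=0 → Y1=0, Y2=0; observed Y1=0, Y2=0. Eliminates G5 stuck-at-1, G6 stuck-at-1.
Only G4 stuck-at-1 is consistent with every test.

G4 stuck-at-1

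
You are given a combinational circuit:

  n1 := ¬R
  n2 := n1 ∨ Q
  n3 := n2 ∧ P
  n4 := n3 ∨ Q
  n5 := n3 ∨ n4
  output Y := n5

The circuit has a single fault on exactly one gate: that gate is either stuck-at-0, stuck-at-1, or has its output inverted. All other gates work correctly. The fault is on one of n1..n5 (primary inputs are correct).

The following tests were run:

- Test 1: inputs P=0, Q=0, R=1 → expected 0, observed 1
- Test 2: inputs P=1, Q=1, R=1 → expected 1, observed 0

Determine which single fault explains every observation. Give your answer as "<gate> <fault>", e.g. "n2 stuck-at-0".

Fault-free values for test 1 (P=0, Q=0, R=1): n1=0, n2=0, n3=0, n4=0, n5=0, giving Y=0. Observed 1.
Test 1: faults giving observed 1 are {n3 stuck-at-1, n3 inverted output, n4 stuck-at-1, n4 inverted output, n5 stuck-at-1, n5 inverted output}.
Test 2 (P=1, Q=1, R=1): fault-free n1=0, n2=1, n3=1, n4=1, n5=1 → 1; observed 0. Eliminates n3 stuck-at-1, n3 inverted output, n4 stuck-at-1, n4 inverted output, n5 stuck-at-1.
Only n5 inverted output is consistent with every test.

n5 inverted output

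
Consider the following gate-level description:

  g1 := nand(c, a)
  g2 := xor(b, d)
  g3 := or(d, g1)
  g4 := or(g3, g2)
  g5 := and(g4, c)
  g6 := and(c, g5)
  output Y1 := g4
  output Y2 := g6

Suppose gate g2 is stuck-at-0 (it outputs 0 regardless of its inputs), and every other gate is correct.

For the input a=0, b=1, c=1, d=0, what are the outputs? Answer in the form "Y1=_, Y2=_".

Y1=1, Y2=1

Propagate with g2 forced: g1=1, g2=0 [stuck-at-0], g3=1, g4=1, g5=1, g6=1.
So the outputs are Y1=1, Y2=1. (Same as the fault-free value — the fault is masked on this input.)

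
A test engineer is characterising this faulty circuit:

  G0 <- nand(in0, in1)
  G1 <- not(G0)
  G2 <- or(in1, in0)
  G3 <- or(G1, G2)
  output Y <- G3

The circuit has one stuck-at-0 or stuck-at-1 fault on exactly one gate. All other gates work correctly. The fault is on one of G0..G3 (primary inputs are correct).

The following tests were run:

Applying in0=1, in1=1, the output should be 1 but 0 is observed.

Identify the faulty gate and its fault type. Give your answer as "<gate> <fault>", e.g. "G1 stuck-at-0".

Fault-free values for test 1 (in0=1, in1=1): G0=0, G1=1, G2=1, G3=1, giving Y=1. Observed 0.
Test 1: faults giving observed 0 are {G3 stuck-at-0}.
Only G3 stuck-at-0 is consistent with every test.

G3 stuck-at-0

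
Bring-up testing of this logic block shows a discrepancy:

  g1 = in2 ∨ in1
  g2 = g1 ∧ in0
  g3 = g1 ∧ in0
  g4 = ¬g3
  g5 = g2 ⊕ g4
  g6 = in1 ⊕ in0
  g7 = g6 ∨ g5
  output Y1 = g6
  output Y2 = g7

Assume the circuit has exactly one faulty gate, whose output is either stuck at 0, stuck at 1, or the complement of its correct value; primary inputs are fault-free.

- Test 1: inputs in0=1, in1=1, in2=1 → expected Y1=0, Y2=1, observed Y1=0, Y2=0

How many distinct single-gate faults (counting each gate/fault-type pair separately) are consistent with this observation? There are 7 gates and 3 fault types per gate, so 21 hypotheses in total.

Fault-free: g1=1, g2=1, g3=1, g4=0, g5=1, g6=0, g7=1 → Y1=0, Y2=1. Observed Y1=0, Y2=0.
  g1: none of the 3 fault types match ✗
  g2: stuck-at-0, inverted output ✓; others ✗
  g3: stuck-at-0, inverted output ✓; others ✗
  g4: stuck-at-1, inverted output ✓; others ✗
  g5: stuck-at-0, inverted output ✓; others ✗
  g6: none of the 3 fault types match ✗
  g7: stuck-at-0, inverted output ✓; others ✗
Consistent faults: {g2 stuck-at-0, g2 inverted output, g3 stuck-at-0, g3 inverted output, g4 stuck-at-1, g4 inverted output, g5 stuck-at-0, g5 inverted output, g7 stuck-at-0, g7 inverted output} — 10 in all.

10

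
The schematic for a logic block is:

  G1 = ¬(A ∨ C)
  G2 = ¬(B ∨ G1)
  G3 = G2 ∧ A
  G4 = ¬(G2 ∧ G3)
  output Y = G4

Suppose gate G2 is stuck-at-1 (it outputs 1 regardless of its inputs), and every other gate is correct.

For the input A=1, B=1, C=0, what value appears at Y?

0

Propagate with G2 forced: G1=0, G2=1 [stuck-at-1], G3=1, G4=0.
So Y = 0. (Without the fault it would be 1.)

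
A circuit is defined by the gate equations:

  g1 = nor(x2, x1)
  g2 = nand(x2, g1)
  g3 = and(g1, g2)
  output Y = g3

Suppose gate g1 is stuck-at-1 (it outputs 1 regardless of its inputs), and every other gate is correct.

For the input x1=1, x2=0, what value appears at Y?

1

Propagate with g1 forced: g1=1 [stuck-at-1], g2=1, g3=1.
So Y = 1. (Without the fault it would be 0.)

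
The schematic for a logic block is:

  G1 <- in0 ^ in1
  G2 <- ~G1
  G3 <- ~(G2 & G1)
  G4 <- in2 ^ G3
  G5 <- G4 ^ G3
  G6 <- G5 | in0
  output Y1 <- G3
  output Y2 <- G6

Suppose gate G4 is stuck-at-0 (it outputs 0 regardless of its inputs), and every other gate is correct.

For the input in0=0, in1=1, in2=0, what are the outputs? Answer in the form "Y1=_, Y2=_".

Propagate with G4 forced: G1=1, G2=0, G3=1, G4=0 [stuck-at-0], G5=1, G6=1.
So the outputs are Y1=1, Y2=1. (Without the fault they would be Y1=1, Y2=0.)

Y1=1, Y2=1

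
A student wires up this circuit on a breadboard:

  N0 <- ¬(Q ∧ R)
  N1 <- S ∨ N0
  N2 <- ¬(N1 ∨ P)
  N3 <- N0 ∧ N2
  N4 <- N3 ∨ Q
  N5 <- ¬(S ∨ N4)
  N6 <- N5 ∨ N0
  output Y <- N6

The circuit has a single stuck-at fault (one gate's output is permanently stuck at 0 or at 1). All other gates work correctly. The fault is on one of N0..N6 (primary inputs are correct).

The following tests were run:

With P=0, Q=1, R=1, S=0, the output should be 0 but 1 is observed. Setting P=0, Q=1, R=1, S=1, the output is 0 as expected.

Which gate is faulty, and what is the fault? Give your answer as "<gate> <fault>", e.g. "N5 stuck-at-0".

Fault-free values for test 1 (P=0, Q=1, R=1, S=0): N0=0, N1=0, N2=1, N3=0, N4=1, N5=0, N6=0, giving Y=0. Observed 1.
Test 1: faults giving observed 1 are {N0 stuck-at-1, N4 stuck-at-0, N5 stuck-at-1, N6 stuck-at-1}.
Test 2 (P=0, Q=1, R=1, S=1): fault-free N0=0, N1=1, N2=0, N3=0, N4=1, N5=0, N6=0 → 0; observed 0. Eliminates N0 stuck-at-1, N5 stuck-at-1, N6 stuck-at-1.
Only N4 stuck-at-0 is consistent with every test.

N4 stuck-at-0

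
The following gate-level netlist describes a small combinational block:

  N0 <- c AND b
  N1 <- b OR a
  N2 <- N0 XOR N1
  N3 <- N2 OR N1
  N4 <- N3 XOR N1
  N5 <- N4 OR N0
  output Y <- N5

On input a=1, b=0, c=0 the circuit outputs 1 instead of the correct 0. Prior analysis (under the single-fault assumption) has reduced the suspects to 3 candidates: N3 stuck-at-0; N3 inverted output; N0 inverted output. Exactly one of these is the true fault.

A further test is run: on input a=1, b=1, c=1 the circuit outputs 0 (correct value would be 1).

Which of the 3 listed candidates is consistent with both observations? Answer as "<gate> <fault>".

N0 inverted output

Evaluate each candidate on input a=1, b=1, c=1:
  N3 stuck-at-0: N0=1, N1=1, N2=0, N3=0 [stuck-at-0], N4=1, N5=1 → 1 — eliminated
  N3 inverted output: N0=1, N1=1, N2=0, N3=0 [inverted output], N4=1, N5=1 → 1 — eliminated
  N0 inverted output: N0=0 [inverted output], N1=1, N2=1, N3=1, N4=0, N5=0 → 0 — matches
Only N0 inverted output reproduces the observed 0.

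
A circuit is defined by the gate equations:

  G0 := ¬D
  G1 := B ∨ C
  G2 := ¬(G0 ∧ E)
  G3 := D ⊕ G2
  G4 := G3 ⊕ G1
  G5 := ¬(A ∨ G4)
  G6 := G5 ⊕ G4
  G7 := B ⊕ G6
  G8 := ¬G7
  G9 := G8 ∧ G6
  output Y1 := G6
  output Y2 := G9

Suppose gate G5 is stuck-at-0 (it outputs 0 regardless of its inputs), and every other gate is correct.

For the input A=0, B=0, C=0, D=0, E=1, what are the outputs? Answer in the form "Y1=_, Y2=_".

Y1=0, Y2=0

Propagate with G5 forced: G0=1, G1=0, G2=0, G3=0, G4=0, G5=0 [stuck-at-0], G6=0, G7=0, G8=1, G9=0.
So the outputs are Y1=0, Y2=0. (Without the fault they would be Y1=1, Y2=0.)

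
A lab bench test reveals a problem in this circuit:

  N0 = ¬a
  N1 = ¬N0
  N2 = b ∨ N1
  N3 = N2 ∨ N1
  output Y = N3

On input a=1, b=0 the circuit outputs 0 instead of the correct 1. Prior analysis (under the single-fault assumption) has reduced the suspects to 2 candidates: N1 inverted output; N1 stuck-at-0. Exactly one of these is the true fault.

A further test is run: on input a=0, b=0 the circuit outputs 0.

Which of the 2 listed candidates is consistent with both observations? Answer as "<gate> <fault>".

Evaluate each candidate on input a=0, b=0:
  N1 inverted output: N0=1, N1=1 [inverted output], N2=1, N3=1 → 1 — eliminated
  N1 stuck-at-0: N0=1, N1=0 [stuck-at-0], N2=0, N3=0 → 0 — matches
Only N1 stuck-at-0 reproduces the observed 0.

N1 stuck-at-0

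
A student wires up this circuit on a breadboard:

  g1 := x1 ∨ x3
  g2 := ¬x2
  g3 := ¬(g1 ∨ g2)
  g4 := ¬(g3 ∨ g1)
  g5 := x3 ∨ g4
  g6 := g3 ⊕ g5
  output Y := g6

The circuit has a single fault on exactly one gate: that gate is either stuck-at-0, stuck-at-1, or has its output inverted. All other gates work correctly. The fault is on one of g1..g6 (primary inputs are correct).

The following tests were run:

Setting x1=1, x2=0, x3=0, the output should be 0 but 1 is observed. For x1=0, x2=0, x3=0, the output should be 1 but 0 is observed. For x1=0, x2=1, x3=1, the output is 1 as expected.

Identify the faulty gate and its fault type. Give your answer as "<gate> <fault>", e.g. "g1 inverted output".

Fault-free values for test 1 (x1=1, x2=0, x3=0): g1=1, g2=1, g3=0, g4=0, g5=0, g6=0, giving Y=0. Observed 1.
Test 1: faults giving observed 1 are {g1 stuck-at-0, g1 inverted output, g3 stuck-at-1, g3 inverted output, g4 stuck-at-1, g4 inverted output, g5 stuck-at-1, g5 inverted output, g6 stuck-at-1, g6 inverted output}.
Test 2 (x1=0, x2=0, x3=0): fault-free g1=0, g2=1, g3=0, g4=1, g5=1, g6=1 → 1; observed 0. Eliminates g1 stuck-at-0, g3 stuck-at-1, g3 inverted output, g4 stuck-at-1, g5 stuck-at-1, g6 stuck-at-1.
Test 3 (x1=0, x2=1, x3=1): fault-free g1=1, g2=0, g3=0, g4=0, g5=1, g6=1 → 1; observed 1. Eliminates g1 inverted output, g5 inverted output, g6 inverted output.
Only g4 inverted output is consistent with every test.

g4 inverted output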